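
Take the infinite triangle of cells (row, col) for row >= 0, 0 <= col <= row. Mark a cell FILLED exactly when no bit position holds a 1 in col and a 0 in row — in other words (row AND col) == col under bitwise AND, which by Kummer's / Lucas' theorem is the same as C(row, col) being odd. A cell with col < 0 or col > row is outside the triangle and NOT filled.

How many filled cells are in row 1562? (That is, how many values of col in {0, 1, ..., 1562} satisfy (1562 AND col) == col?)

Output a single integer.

1562 in binary = 11000011010
popcount(1562) = number of 1-bits in 11000011010 = 5
A col c satisfies (1562 AND c) == c iff every set bit of c is also set in 1562; each of the 5 set bits of 1562 can independently be on or off in c.
count = 2^5 = 32

Answer: 32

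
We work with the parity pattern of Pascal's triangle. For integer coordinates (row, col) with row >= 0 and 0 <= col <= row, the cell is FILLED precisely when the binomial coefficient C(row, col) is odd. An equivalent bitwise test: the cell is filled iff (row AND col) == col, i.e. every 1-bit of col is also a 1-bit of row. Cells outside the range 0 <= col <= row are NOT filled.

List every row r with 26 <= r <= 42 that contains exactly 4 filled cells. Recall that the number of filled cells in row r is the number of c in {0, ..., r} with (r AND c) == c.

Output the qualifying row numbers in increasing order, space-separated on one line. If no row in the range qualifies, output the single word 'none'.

Answer: 33 34 36 40

Derivation:
Row r has 2^popcount(r) filled cells, so we need popcount(r) = log2(4) = 2.
Scan r = 26..42 and keep those with exactly 2 one-bits:
r=26=11010 popcount=3 -> skip
r=27=11011 popcount=4 -> skip
r=28=11100 popcount=3 -> skip
r=29=11101 popcount=4 -> skip
r=30=11110 popcount=4 -> skip
r=31=11111 popcount=5 -> skip
r=32=100000 popcount=1 -> skip
r=33=100001 popcount=2 -> KEEP
r=34=100010 popcount=2 -> KEEP
r=35=100011 popcount=3 -> skip
r=36=100100 popcount=2 -> KEEP
r=37=100101 popcount=3 -> skip
r=38=100110 popcount=3 -> skip
r=39=100111 popcount=4 -> skip
r=40=101000 popcount=2 -> KEEP
r=41=101001 popcount=3 -> skip
r=42=101010 popcount=3 -> skip
Kept rows: 33 34 36 40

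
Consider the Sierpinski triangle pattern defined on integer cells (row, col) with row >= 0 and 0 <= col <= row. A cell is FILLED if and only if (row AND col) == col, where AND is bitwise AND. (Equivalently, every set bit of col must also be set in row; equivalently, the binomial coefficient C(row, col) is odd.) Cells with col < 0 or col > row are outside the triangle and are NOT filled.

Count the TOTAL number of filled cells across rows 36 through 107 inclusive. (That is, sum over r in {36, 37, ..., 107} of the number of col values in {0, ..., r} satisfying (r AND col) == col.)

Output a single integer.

r36=100100 pc2: +4 =4
r37=100101 pc3: +8 =12
r38=100110 pc3: +8 =20
r39=100111 pc4: +16 =36
r40=101000 pc2: +4 =40
r41=101001 pc3: +8 =48
r42=101010 pc3: +8 =56
r43=101011 pc4: +16 =72
r44=101100 pc3: +8 =80
r45=101101 pc4: +16 =96
r46=101110 pc4: +16 =112
r47=101111 pc5: +32 =144
r48=110000 pc2: +4 =148
r49=110001 pc3: +8 =156
r50=110010 pc3: +8 =164
r51=110011 pc4: +16 =180
r52=110100 pc3: +8 =188
r53=110101 pc4: +16 =204
r54=110110 pc4: +16 =220
r55=110111 pc5: +32 =252
r56=111000 pc3: +8 =260
r57=111001 pc4: +16 =276
r58=111010 pc4: +16 =292
r59=111011 pc5: +32 =324
r60=111100 pc4: +16 =340
r61=111101 pc5: +32 =372
r62=111110 pc5: +32 =404
r63=111111 pc6: +64 =468
r64=1000000 pc1: +2 =470
r65=1000001 pc2: +4 =474
r66=1000010 pc2: +4 =478
r67=1000011 pc3: +8 =486
r68=1000100 pc2: +4 =490
r69=1000101 pc3: +8 =498
r70=1000110 pc3: +8 =506
r71=1000111 pc4: +16 =522
r72=1001000 pc2: +4 =526
r73=1001001 pc3: +8 =534
r74=1001010 pc3: +8 =542
r75=1001011 pc4: +16 =558
r76=1001100 pc3: +8 =566
r77=1001101 pc4: +16 =582
r78=1001110 pc4: +16 =598
r79=1001111 pc5: +32 =630
r80=1010000 pc2: +4 =634
r81=1010001 pc3: +8 =642
r82=1010010 pc3: +8 =650
r83=1010011 pc4: +16 =666
r84=1010100 pc3: +8 =674
r85=1010101 pc4: +16 =690
r86=1010110 pc4: +16 =706
r87=1010111 pc5: +32 =738
r88=1011000 pc3: +8 =746
r89=1011001 pc4: +16 =762
r90=1011010 pc4: +16 =778
r91=1011011 pc5: +32 =810
r92=1011100 pc4: +16 =826
r93=1011101 pc5: +32 =858
r94=1011110 pc5: +32 =890
r95=1011111 pc6: +64 =954
r96=1100000 pc2: +4 =958
r97=1100001 pc3: +8 =966
r98=1100010 pc3: +8 =974
r99=1100011 pc4: +16 =990
r100=1100100 pc3: +8 =998
r101=1100101 pc4: +16 =1014
r102=1100110 pc4: +16 =1030
r103=1100111 pc5: +32 =1062
r104=1101000 pc3: +8 =1070
r105=1101001 pc4: +16 =1086
r106=1101010 pc4: +16 =1102
r107=1101011 pc5: +32 =1134

Answer: 1134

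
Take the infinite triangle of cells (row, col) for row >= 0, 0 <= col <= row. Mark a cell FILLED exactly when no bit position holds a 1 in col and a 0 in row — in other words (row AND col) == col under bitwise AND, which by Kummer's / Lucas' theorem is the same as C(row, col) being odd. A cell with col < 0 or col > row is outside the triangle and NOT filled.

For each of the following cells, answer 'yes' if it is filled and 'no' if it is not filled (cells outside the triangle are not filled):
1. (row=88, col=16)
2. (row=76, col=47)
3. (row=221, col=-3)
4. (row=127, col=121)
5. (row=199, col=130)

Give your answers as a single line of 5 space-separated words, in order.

(88,16): row=0b1011000, col=0b10000, row AND col = 0b10000 = 16; 16 == 16 -> filled
(76,47): row=0b1001100, col=0b101111, row AND col = 0b1100 = 12; 12 != 47 -> empty
(221,-3): col outside [0, 221] -> not filled
(127,121): row=0b1111111, col=0b1111001, row AND col = 0b1111001 = 121; 121 == 121 -> filled
(199,130): row=0b11000111, col=0b10000010, row AND col = 0b10000010 = 130; 130 == 130 -> filled

Answer: yes no no yes yes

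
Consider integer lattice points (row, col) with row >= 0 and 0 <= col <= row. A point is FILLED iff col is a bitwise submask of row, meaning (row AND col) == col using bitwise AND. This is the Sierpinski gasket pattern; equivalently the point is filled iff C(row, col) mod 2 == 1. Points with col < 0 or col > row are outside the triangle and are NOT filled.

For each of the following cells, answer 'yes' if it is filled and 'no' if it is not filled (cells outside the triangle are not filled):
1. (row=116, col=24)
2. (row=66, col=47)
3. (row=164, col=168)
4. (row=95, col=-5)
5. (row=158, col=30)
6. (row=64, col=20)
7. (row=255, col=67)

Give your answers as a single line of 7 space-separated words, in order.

Answer: no no no no yes no yes

Derivation:
(116,24): row=0b1110100, col=0b11000, row AND col = 0b10000 = 16; 16 != 24 -> empty
(66,47): row=0b1000010, col=0b101111, row AND col = 0b10 = 2; 2 != 47 -> empty
(164,168): col outside [0, 164] -> not filled
(95,-5): col outside [0, 95] -> not filled
(158,30): row=0b10011110, col=0b11110, row AND col = 0b11110 = 30; 30 == 30 -> filled
(64,20): row=0b1000000, col=0b10100, row AND col = 0b0 = 0; 0 != 20 -> empty
(255,67): row=0b11111111, col=0b1000011, row AND col = 0b1000011 = 67; 67 == 67 -> filled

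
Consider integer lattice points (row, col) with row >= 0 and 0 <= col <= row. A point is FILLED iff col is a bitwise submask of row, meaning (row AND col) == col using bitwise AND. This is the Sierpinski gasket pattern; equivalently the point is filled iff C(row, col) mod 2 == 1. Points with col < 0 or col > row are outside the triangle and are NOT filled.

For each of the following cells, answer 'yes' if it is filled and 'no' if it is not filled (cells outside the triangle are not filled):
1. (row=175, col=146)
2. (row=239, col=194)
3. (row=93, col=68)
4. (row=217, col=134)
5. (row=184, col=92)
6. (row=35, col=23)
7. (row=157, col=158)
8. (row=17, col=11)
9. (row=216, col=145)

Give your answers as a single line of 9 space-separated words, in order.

Answer: no yes yes no no no no no no

Derivation:
(175,146): row=0b10101111, col=0b10010010, row AND col = 0b10000010 = 130; 130 != 146 -> empty
(239,194): row=0b11101111, col=0b11000010, row AND col = 0b11000010 = 194; 194 == 194 -> filled
(93,68): row=0b1011101, col=0b1000100, row AND col = 0b1000100 = 68; 68 == 68 -> filled
(217,134): row=0b11011001, col=0b10000110, row AND col = 0b10000000 = 128; 128 != 134 -> empty
(184,92): row=0b10111000, col=0b1011100, row AND col = 0b11000 = 24; 24 != 92 -> empty
(35,23): row=0b100011, col=0b10111, row AND col = 0b11 = 3; 3 != 23 -> empty
(157,158): col outside [0, 157] -> not filled
(17,11): row=0b10001, col=0b1011, row AND col = 0b1 = 1; 1 != 11 -> empty
(216,145): row=0b11011000, col=0b10010001, row AND col = 0b10010000 = 144; 144 != 145 -> empty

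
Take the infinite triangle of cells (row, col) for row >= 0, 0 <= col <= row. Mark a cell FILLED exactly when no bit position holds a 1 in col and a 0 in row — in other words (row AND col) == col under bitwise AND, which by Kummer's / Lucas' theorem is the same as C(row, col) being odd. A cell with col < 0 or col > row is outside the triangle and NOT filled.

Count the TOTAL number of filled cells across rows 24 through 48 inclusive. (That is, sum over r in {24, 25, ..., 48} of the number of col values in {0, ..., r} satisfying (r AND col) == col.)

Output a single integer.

Answer: 274

Derivation:
r24=11000 pc2: +4 =4
r25=11001 pc3: +8 =12
r26=11010 pc3: +8 =20
r27=11011 pc4: +16 =36
r28=11100 pc3: +8 =44
r29=11101 pc4: +16 =60
r30=11110 pc4: +16 =76
r31=11111 pc5: +32 =108
r32=100000 pc1: +2 =110
r33=100001 pc2: +4 =114
r34=100010 pc2: +4 =118
r35=100011 pc3: +8 =126
r36=100100 pc2: +4 =130
r37=100101 pc3: +8 =138
r38=100110 pc3: +8 =146
r39=100111 pc4: +16 =162
r40=101000 pc2: +4 =166
r41=101001 pc3: +8 =174
r42=101010 pc3: +8 =182
r43=101011 pc4: +16 =198
r44=101100 pc3: +8 =206
r45=101101 pc4: +16 =222
r46=101110 pc4: +16 =238
r47=101111 pc5: +32 =270
r48=110000 pc2: +4 =274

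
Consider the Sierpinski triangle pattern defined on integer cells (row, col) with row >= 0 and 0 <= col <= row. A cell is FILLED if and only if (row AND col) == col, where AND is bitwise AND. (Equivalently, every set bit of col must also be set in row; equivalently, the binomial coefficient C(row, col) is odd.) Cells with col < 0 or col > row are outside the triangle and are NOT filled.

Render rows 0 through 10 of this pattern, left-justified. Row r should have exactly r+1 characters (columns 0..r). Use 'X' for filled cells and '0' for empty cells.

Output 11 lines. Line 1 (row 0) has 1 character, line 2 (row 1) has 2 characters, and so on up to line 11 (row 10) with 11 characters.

r0=0: X
r1=1: XX
r2=10: X0X
r3=11: XXXX
r4=100: X000X
r5=101: XX00XX
r6=110: X0X0X0X
r7=111: XXXXXXXX
r8=1000: X0000000X
r9=1001: XX000000XX
r10=1010: X0X00000X0X

Answer: X
XX
X0X
XXXX
X000X
XX00XX
X0X0X0X
XXXXXXXX
X0000000X
XX000000XX
X0X00000X0X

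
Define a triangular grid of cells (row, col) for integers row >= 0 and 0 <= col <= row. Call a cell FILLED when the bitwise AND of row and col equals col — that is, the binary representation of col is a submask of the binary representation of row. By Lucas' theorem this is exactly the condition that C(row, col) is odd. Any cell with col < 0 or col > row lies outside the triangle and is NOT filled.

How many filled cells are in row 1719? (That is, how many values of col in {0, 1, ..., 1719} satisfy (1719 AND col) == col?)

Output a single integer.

Answer: 256

Derivation:
1719 in binary = 11010110111
popcount(1719) = number of 1-bits in 11010110111 = 8
A col c satisfies (1719 AND c) == c iff every set bit of c is also set in 1719; each of the 8 set bits of 1719 can independently be on or off in c.
count = 2^8 = 256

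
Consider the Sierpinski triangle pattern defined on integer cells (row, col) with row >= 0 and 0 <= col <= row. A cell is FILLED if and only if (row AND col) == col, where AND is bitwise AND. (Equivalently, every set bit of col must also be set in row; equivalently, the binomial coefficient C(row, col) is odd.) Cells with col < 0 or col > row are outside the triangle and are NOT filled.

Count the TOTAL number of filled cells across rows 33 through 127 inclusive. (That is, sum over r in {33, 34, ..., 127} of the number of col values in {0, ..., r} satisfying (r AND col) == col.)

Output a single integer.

r33=100001 pc2: +4 =4
r34=100010 pc2: +4 =8
r35=100011 pc3: +8 =16
r36=100100 pc2: +4 =20
r37=100101 pc3: +8 =28
r38=100110 pc3: +8 =36
r39=100111 pc4: +16 =52
r40=101000 pc2: +4 =56
r41=101001 pc3: +8 =64
r42=101010 pc3: +8 =72
r43=101011 pc4: +16 =88
r44=101100 pc3: +8 =96
r45=101101 pc4: +16 =112
r46=101110 pc4: +16 =128
r47=101111 pc5: +32 =160
r48=110000 pc2: +4 =164
r49=110001 pc3: +8 =172
r50=110010 pc3: +8 =180
r51=110011 pc4: +16 =196
r52=110100 pc3: +8 =204
r53=110101 pc4: +16 =220
r54=110110 pc4: +16 =236
r55=110111 pc5: +32 =268
r56=111000 pc3: +8 =276
r57=111001 pc4: +16 =292
r58=111010 pc4: +16 =308
r59=111011 pc5: +32 =340
r60=111100 pc4: +16 =356
r61=111101 pc5: +32 =388
r62=111110 pc5: +32 =420
r63=111111 pc6: +64 =484
r64=1000000 pc1: +2 =486
r65=1000001 pc2: +4 =490
r66=1000010 pc2: +4 =494
r67=1000011 pc3: +8 =502
r68=1000100 pc2: +4 =506
r69=1000101 pc3: +8 =514
r70=1000110 pc3: +8 =522
r71=1000111 pc4: +16 =538
r72=1001000 pc2: +4 =542
r73=1001001 pc3: +8 =550
r74=1001010 pc3: +8 =558
r75=1001011 pc4: +16 =574
r76=1001100 pc3: +8 =582
r77=1001101 pc4: +16 =598
r78=1001110 pc4: +16 =614
r79=1001111 pc5: +32 =646
r80=1010000 pc2: +4 =650
r81=1010001 pc3: +8 =658
r82=1010010 pc3: +8 =666
r83=1010011 pc4: +16 =682
r84=1010100 pc3: +8 =690
r85=1010101 pc4: +16 =706
r86=1010110 pc4: +16 =722
r87=1010111 pc5: +32 =754
r88=1011000 pc3: +8 =762
r89=1011001 pc4: +16 =778
r90=1011010 pc4: +16 =794
r91=1011011 pc5: +32 =826
r92=1011100 pc4: +16 =842
r93=1011101 pc5: +32 =874
r94=1011110 pc5: +32 =906
r95=1011111 pc6: +64 =970
r96=1100000 pc2: +4 =974
r97=1100001 pc3: +8 =982
r98=1100010 pc3: +8 =990
r99=1100011 pc4: +16 =1006
r100=1100100 pc3: +8 =1014
r101=1100101 pc4: +16 =1030
r102=1100110 pc4: +16 =1046
r103=1100111 pc5: +32 =1078
r104=1101000 pc3: +8 =1086
r105=1101001 pc4: +16 =1102
r106=1101010 pc4: +16 =1118
r107=1101011 pc5: +32 =1150
r108=1101100 pc4: +16 =1166
r109=1101101 pc5: +32 =1198
r110=1101110 pc5: +32 =1230
r111=1101111 pc6: +64 =1294
r112=1110000 pc3: +8 =1302
r113=1110001 pc4: +16 =1318
r114=1110010 pc4: +16 =1334
r115=1110011 pc5: +32 =1366
r116=1110100 pc4: +16 =1382
r117=1110101 pc5: +32 =1414
r118=1110110 pc5: +32 =1446
r119=1110111 pc6: +64 =1510
r120=1111000 pc4: +16 =1526
r121=1111001 pc5: +32 =1558
r122=1111010 pc5: +32 =1590
r123=1111011 pc6: +64 =1654
r124=1111100 pc5: +32 =1686
r125=1111101 pc6: +64 =1750
r126=1111110 pc6: +64 =1814
r127=1111111 pc7: +128 =1942

Answer: 1942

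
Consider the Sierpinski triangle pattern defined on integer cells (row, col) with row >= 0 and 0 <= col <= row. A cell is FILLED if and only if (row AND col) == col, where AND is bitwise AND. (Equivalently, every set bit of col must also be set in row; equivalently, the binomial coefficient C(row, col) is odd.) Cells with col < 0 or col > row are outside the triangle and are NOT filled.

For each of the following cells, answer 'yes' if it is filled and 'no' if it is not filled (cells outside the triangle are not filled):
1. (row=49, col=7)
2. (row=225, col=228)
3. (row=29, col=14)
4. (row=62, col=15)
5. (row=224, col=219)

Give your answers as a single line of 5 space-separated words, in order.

(49,7): row=0b110001, col=0b111, row AND col = 0b1 = 1; 1 != 7 -> empty
(225,228): col outside [0, 225] -> not filled
(29,14): row=0b11101, col=0b1110, row AND col = 0b1100 = 12; 12 != 14 -> empty
(62,15): row=0b111110, col=0b1111, row AND col = 0b1110 = 14; 14 != 15 -> empty
(224,219): row=0b11100000, col=0b11011011, row AND col = 0b11000000 = 192; 192 != 219 -> empty

Answer: no no no no no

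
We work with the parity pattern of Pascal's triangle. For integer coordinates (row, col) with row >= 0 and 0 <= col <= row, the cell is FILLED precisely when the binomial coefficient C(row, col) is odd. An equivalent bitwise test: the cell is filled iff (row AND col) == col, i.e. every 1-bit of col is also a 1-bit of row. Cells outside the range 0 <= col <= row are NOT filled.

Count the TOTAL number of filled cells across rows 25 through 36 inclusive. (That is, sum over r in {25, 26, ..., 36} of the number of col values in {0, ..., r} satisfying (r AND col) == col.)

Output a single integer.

r25=11001 pc3: +8 =8
r26=11010 pc3: +8 =16
r27=11011 pc4: +16 =32
r28=11100 pc3: +8 =40
r29=11101 pc4: +16 =56
r30=11110 pc4: +16 =72
r31=11111 pc5: +32 =104
r32=100000 pc1: +2 =106
r33=100001 pc2: +4 =110
r34=100010 pc2: +4 =114
r35=100011 pc3: +8 =122
r36=100100 pc2: +4 =126

Answer: 126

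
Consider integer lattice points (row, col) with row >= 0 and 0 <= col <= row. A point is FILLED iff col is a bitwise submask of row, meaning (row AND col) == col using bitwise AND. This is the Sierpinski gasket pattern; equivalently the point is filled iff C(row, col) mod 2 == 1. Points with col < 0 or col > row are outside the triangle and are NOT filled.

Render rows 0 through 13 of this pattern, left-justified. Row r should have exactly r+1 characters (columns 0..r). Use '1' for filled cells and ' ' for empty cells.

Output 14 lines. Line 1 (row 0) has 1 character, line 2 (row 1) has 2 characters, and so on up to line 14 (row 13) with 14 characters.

Answer: 1
11
1 1
1111
1   1
11  11
1 1 1 1
11111111
1       1
11      11
1 1     1 1
1111    1111
1   1   1   1
11  11  11  11

Derivation:
r0=0: 1
r1=1: 11
r2=10: 1 1
r3=11: 1111
r4=100: 1   1
r5=101: 11  11
r6=110: 1 1 1 1
r7=111: 11111111
r8=1000: 1       1
r9=1001: 11      11
r10=1010: 1 1     1 1
r11=1011: 1111    1111
r12=1100: 1   1   1   1
r13=1101: 11  11  11  11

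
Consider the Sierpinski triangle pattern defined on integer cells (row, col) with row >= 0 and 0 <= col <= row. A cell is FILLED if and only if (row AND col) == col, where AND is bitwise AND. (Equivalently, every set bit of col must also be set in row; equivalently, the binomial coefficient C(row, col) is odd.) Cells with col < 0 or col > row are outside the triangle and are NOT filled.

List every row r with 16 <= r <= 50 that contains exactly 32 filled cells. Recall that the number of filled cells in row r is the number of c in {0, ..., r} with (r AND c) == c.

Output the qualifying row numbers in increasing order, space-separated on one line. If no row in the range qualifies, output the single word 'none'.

Row r has 2^popcount(r) filled cells, so we need popcount(r) = log2(32) = 5.
Scan r = 16..50 and keep those with exactly 5 one-bits:
r=16=10000 popcount=1 -> skip
r=17=10001 popcount=2 -> skip
r=18=10010 popcount=2 -> skip
r=19=10011 popcount=3 -> skip
r=20=10100 popcount=2 -> skip
r=21=10101 popcount=3 -> skip
r=22=10110 popcount=3 -> skip
r=23=10111 popcount=4 -> skip
r=24=11000 popcount=2 -> skip
r=25=11001 popcount=3 -> skip
r=26=11010 popcount=3 -> skip
r=27=11011 popcount=4 -> skip
r=28=11100 popcount=3 -> skip
r=29=11101 popcount=4 -> skip
r=30=11110 popcount=4 -> skip
r=31=11111 popcount=5 -> KEEP
r=32=100000 popcount=1 -> skip
r=33=100001 popcount=2 -> skip
r=34=100010 popcount=2 -> skip
r=35=100011 popcount=3 -> skip
r=36=100100 popcount=2 -> skip
r=37=100101 popcount=3 -> skip
r=38=100110 popcount=3 -> skip
r=39=100111 popcount=4 -> skip
r=40=101000 popcount=2 -> skip
r=41=101001 popcount=3 -> skip
r=42=101010 popcount=3 -> skip
r=43=101011 popcount=4 -> skip
r=44=101100 popcount=3 -> skip
r=45=101101 popcount=4 -> skip
r=46=101110 popcount=4 -> skip
r=47=101111 popcount=5 -> KEEP
r=48=110000 popcount=2 -> skip
r=49=110001 popcount=3 -> skip
r=50=110010 popcount=3 -> skip
Kept rows: 31 47

Answer: 31 47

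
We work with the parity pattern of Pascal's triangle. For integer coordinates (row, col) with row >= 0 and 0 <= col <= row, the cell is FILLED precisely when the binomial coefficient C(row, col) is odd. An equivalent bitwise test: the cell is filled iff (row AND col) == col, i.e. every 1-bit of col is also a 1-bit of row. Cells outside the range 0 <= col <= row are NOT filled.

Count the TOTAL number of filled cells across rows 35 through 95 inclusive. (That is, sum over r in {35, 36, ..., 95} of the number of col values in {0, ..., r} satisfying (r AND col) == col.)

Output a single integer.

Answer: 962

Derivation:
r35=100011 pc3: +8 =8
r36=100100 pc2: +4 =12
r37=100101 pc3: +8 =20
r38=100110 pc3: +8 =28
r39=100111 pc4: +16 =44
r40=101000 pc2: +4 =48
r41=101001 pc3: +8 =56
r42=101010 pc3: +8 =64
r43=101011 pc4: +16 =80
r44=101100 pc3: +8 =88
r45=101101 pc4: +16 =104
r46=101110 pc4: +16 =120
r47=101111 pc5: +32 =152
r48=110000 pc2: +4 =156
r49=110001 pc3: +8 =164
r50=110010 pc3: +8 =172
r51=110011 pc4: +16 =188
r52=110100 pc3: +8 =196
r53=110101 pc4: +16 =212
r54=110110 pc4: +16 =228
r55=110111 pc5: +32 =260
r56=111000 pc3: +8 =268
r57=111001 pc4: +16 =284
r58=111010 pc4: +16 =300
r59=111011 pc5: +32 =332
r60=111100 pc4: +16 =348
r61=111101 pc5: +32 =380
r62=111110 pc5: +32 =412
r63=111111 pc6: +64 =476
r64=1000000 pc1: +2 =478
r65=1000001 pc2: +4 =482
r66=1000010 pc2: +4 =486
r67=1000011 pc3: +8 =494
r68=1000100 pc2: +4 =498
r69=1000101 pc3: +8 =506
r70=1000110 pc3: +8 =514
r71=1000111 pc4: +16 =530
r72=1001000 pc2: +4 =534
r73=1001001 pc3: +8 =542
r74=1001010 pc3: +8 =550
r75=1001011 pc4: +16 =566
r76=1001100 pc3: +8 =574
r77=1001101 pc4: +16 =590
r78=1001110 pc4: +16 =606
r79=1001111 pc5: +32 =638
r80=1010000 pc2: +4 =642
r81=1010001 pc3: +8 =650
r82=1010010 pc3: +8 =658
r83=1010011 pc4: +16 =674
r84=1010100 pc3: +8 =682
r85=1010101 pc4: +16 =698
r86=1010110 pc4: +16 =714
r87=1010111 pc5: +32 =746
r88=1011000 pc3: +8 =754
r89=1011001 pc4: +16 =770
r90=1011010 pc4: +16 =786
r91=1011011 pc5: +32 =818
r92=1011100 pc4: +16 =834
r93=1011101 pc5: +32 =866
r94=1011110 pc5: +32 =898
r95=1011111 pc6: +64 =962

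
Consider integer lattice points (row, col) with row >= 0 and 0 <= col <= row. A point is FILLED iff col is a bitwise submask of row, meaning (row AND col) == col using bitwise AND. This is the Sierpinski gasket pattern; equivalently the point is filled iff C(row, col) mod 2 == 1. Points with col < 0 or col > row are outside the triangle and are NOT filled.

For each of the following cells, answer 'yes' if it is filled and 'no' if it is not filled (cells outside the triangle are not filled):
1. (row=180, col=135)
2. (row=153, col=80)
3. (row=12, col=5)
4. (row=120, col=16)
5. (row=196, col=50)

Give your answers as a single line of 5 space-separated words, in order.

Answer: no no no yes no

Derivation:
(180,135): row=0b10110100, col=0b10000111, row AND col = 0b10000100 = 132; 132 != 135 -> empty
(153,80): row=0b10011001, col=0b1010000, row AND col = 0b10000 = 16; 16 != 80 -> empty
(12,5): row=0b1100, col=0b101, row AND col = 0b100 = 4; 4 != 5 -> empty
(120,16): row=0b1111000, col=0b10000, row AND col = 0b10000 = 16; 16 == 16 -> filled
(196,50): row=0b11000100, col=0b110010, row AND col = 0b0 = 0; 0 != 50 -> empty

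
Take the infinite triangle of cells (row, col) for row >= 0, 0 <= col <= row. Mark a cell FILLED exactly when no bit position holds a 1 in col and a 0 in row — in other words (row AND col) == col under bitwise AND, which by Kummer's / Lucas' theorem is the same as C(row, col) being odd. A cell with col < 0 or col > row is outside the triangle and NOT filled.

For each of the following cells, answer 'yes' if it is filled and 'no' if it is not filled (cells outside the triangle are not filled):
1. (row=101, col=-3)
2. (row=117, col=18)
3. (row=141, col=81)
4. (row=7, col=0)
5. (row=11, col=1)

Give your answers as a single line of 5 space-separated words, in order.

Answer: no no no yes yes

Derivation:
(101,-3): col outside [0, 101] -> not filled
(117,18): row=0b1110101, col=0b10010, row AND col = 0b10000 = 16; 16 != 18 -> empty
(141,81): row=0b10001101, col=0b1010001, row AND col = 0b1 = 1; 1 != 81 -> empty
(7,0): row=0b111, col=0b0, row AND col = 0b0 = 0; 0 == 0 -> filled
(11,1): row=0b1011, col=0b1, row AND col = 0b1 = 1; 1 == 1 -> filled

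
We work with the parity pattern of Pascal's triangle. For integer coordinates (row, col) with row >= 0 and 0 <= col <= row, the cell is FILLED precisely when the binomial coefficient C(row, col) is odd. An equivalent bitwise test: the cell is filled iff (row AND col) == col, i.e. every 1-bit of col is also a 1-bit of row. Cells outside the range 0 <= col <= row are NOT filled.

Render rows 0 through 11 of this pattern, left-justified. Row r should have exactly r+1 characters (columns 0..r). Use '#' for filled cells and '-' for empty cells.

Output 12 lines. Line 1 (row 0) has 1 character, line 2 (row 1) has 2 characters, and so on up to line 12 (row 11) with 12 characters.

r0=0: #
r1=1: ##
r2=10: #-#
r3=11: ####
r4=100: #---#
r5=101: ##--##
r6=110: #-#-#-#
r7=111: ########
r8=1000: #-------#
r9=1001: ##------##
r10=1010: #-#-----#-#
r11=1011: ####----####

Answer: #
##
#-#
####
#---#
##--##
#-#-#-#
########
#-------#
##------##
#-#-----#-#
####----####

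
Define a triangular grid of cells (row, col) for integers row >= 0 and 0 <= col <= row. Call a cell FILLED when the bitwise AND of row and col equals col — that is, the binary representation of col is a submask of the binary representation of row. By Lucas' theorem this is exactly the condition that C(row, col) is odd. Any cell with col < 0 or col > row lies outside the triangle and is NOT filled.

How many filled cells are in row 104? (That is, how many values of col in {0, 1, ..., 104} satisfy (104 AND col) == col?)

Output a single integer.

104 in binary = 1101000
popcount(104) = number of 1-bits in 1101000 = 3
A col c satisfies (104 AND c) == c iff every set bit of c is also set in 104; each of the 3 set bits of 104 can independently be on or off in c.
count = 2^3 = 8

Answer: 8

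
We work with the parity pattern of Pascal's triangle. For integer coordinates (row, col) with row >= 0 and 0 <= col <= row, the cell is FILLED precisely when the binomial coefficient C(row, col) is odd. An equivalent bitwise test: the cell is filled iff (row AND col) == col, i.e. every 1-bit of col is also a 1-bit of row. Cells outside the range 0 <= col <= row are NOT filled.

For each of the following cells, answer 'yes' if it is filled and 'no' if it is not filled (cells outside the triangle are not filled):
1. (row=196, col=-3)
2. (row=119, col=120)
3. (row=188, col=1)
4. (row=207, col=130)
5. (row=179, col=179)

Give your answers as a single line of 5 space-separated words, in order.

Answer: no no no yes yes

Derivation:
(196,-3): col outside [0, 196] -> not filled
(119,120): col outside [0, 119] -> not filled
(188,1): row=0b10111100, col=0b1, row AND col = 0b0 = 0; 0 != 1 -> empty
(207,130): row=0b11001111, col=0b10000010, row AND col = 0b10000010 = 130; 130 == 130 -> filled
(179,179): row=0b10110011, col=0b10110011, row AND col = 0b10110011 = 179; 179 == 179 -> filled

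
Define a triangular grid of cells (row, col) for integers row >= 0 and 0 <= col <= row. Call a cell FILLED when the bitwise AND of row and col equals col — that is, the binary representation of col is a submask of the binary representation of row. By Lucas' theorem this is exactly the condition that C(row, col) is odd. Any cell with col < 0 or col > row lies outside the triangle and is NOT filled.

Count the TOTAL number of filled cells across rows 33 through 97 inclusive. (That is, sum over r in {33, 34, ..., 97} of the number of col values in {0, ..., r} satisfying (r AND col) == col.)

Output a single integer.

Answer: 982

Derivation:
r33=100001 pc2: +4 =4
r34=100010 pc2: +4 =8
r35=100011 pc3: +8 =16
r36=100100 pc2: +4 =20
r37=100101 pc3: +8 =28
r38=100110 pc3: +8 =36
r39=100111 pc4: +16 =52
r40=101000 pc2: +4 =56
r41=101001 pc3: +8 =64
r42=101010 pc3: +8 =72
r43=101011 pc4: +16 =88
r44=101100 pc3: +8 =96
r45=101101 pc4: +16 =112
r46=101110 pc4: +16 =128
r47=101111 pc5: +32 =160
r48=110000 pc2: +4 =164
r49=110001 pc3: +8 =172
r50=110010 pc3: +8 =180
r51=110011 pc4: +16 =196
r52=110100 pc3: +8 =204
r53=110101 pc4: +16 =220
r54=110110 pc4: +16 =236
r55=110111 pc5: +32 =268
r56=111000 pc3: +8 =276
r57=111001 pc4: +16 =292
r58=111010 pc4: +16 =308
r59=111011 pc5: +32 =340
r60=111100 pc4: +16 =356
r61=111101 pc5: +32 =388
r62=111110 pc5: +32 =420
r63=111111 pc6: +64 =484
r64=1000000 pc1: +2 =486
r65=1000001 pc2: +4 =490
r66=1000010 pc2: +4 =494
r67=1000011 pc3: +8 =502
r68=1000100 pc2: +4 =506
r69=1000101 pc3: +8 =514
r70=1000110 pc3: +8 =522
r71=1000111 pc4: +16 =538
r72=1001000 pc2: +4 =542
r73=1001001 pc3: +8 =550
r74=1001010 pc3: +8 =558
r75=1001011 pc4: +16 =574
r76=1001100 pc3: +8 =582
r77=1001101 pc4: +16 =598
r78=1001110 pc4: +16 =614
r79=1001111 pc5: +32 =646
r80=1010000 pc2: +4 =650
r81=1010001 pc3: +8 =658
r82=1010010 pc3: +8 =666
r83=1010011 pc4: +16 =682
r84=1010100 pc3: +8 =690
r85=1010101 pc4: +16 =706
r86=1010110 pc4: +16 =722
r87=1010111 pc5: +32 =754
r88=1011000 pc3: +8 =762
r89=1011001 pc4: +16 =778
r90=1011010 pc4: +16 =794
r91=1011011 pc5: +32 =826
r92=1011100 pc4: +16 =842
r93=1011101 pc5: +32 =874
r94=1011110 pc5: +32 =906
r95=1011111 pc6: +64 =970
r96=1100000 pc2: +4 =974
r97=1100001 pc3: +8 =982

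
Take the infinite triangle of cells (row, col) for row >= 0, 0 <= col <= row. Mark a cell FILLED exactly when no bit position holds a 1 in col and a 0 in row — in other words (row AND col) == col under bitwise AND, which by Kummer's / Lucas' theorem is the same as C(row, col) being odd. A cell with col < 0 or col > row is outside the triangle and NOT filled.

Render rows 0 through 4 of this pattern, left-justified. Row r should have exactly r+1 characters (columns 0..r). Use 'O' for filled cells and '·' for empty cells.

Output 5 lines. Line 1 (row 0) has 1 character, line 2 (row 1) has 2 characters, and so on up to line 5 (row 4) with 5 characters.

Answer: O
OO
O·O
OOOO
O···O

Derivation:
r0=0: O
r1=1: OO
r2=10: O·O
r3=11: OOOO
r4=100: O···O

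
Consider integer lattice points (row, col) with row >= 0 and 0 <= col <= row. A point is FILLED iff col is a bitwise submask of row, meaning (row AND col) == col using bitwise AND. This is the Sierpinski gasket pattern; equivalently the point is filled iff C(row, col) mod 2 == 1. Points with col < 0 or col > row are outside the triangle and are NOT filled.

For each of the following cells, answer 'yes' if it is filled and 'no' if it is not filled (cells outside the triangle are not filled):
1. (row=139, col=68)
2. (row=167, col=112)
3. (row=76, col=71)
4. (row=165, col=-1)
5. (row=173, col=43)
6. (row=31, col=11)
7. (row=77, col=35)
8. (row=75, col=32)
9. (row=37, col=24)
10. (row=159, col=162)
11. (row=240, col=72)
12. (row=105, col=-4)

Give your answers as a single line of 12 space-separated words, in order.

(139,68): row=0b10001011, col=0b1000100, row AND col = 0b0 = 0; 0 != 68 -> empty
(167,112): row=0b10100111, col=0b1110000, row AND col = 0b100000 = 32; 32 != 112 -> empty
(76,71): row=0b1001100, col=0b1000111, row AND col = 0b1000100 = 68; 68 != 71 -> empty
(165,-1): col outside [0, 165] -> not filled
(173,43): row=0b10101101, col=0b101011, row AND col = 0b101001 = 41; 41 != 43 -> empty
(31,11): row=0b11111, col=0b1011, row AND col = 0b1011 = 11; 11 == 11 -> filled
(77,35): row=0b1001101, col=0b100011, row AND col = 0b1 = 1; 1 != 35 -> empty
(75,32): row=0b1001011, col=0b100000, row AND col = 0b0 = 0; 0 != 32 -> empty
(37,24): row=0b100101, col=0b11000, row AND col = 0b0 = 0; 0 != 24 -> empty
(159,162): col outside [0, 159] -> not filled
(240,72): row=0b11110000, col=0b1001000, row AND col = 0b1000000 = 64; 64 != 72 -> empty
(105,-4): col outside [0, 105] -> not filled

Answer: no no no no no yes no no no no no no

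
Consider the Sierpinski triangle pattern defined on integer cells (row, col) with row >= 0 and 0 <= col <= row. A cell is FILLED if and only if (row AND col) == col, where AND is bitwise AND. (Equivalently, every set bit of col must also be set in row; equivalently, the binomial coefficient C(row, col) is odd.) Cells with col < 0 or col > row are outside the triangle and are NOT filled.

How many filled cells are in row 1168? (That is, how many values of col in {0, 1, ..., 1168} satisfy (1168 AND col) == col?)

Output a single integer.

1168 in binary = 10010010000
popcount(1168) = number of 1-bits in 10010010000 = 3
A col c satisfies (1168 AND c) == c iff every set bit of c is also set in 1168; each of the 3 set bits of 1168 can independently be on or off in c.
count = 2^3 = 8

Answer: 8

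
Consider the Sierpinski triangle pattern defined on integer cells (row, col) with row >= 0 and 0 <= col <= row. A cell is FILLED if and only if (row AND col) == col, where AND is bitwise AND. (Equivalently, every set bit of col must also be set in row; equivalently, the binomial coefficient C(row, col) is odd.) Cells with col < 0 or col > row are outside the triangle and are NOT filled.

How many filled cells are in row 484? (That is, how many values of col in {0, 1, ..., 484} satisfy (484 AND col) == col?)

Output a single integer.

484 in binary = 111100100
popcount(484) = number of 1-bits in 111100100 = 5
A col c satisfies (484 AND c) == c iff every set bit of c is also set in 484; each of the 5 set bits of 484 can independently be on or off in c.
count = 2^5 = 32

Answer: 32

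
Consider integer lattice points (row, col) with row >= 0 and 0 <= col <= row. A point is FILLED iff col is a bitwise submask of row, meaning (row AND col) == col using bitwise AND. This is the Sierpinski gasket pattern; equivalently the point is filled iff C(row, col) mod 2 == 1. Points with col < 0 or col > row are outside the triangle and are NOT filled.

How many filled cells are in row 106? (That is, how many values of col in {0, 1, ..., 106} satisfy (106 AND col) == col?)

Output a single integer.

Answer: 16

Derivation:
106 in binary = 1101010
popcount(106) = number of 1-bits in 1101010 = 4
A col c satisfies (106 AND c) == c iff every set bit of c is also set in 106; each of the 4 set bits of 106 can independently be on or off in c.
count = 2^4 = 16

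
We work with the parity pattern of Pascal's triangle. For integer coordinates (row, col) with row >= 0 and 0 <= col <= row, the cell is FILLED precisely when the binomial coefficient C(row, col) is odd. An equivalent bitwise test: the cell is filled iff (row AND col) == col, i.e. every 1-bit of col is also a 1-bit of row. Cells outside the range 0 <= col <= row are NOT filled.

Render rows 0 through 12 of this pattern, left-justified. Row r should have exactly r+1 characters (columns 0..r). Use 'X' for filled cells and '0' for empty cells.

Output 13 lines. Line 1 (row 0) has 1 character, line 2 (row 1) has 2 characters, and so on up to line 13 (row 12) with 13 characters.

r0=0: X
r1=1: XX
r2=10: X0X
r3=11: XXXX
r4=100: X000X
r5=101: XX00XX
r6=110: X0X0X0X
r7=111: XXXXXXXX
r8=1000: X0000000X
r9=1001: XX000000XX
r10=1010: X0X00000X0X
r11=1011: XXXX0000XXXX
r12=1100: X000X000X000X

Answer: X
XX
X0X
XXXX
X000X
XX00XX
X0X0X0X
XXXXXXXX
X0000000X
XX000000XX
X0X00000X0X
XXXX0000XXXX
X000X000X000X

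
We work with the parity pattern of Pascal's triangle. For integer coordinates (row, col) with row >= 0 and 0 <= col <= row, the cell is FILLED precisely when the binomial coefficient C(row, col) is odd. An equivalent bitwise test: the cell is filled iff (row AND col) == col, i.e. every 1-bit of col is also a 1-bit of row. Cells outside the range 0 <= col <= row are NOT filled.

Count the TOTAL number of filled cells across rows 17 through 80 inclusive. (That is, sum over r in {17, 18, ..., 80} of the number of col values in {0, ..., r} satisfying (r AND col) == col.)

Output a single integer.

r17=10001 pc2: +4 =4
r18=10010 pc2: +4 =8
r19=10011 pc3: +8 =16
r20=10100 pc2: +4 =20
r21=10101 pc3: +8 =28
r22=10110 pc3: +8 =36
r23=10111 pc4: +16 =52
r24=11000 pc2: +4 =56
r25=11001 pc3: +8 =64
r26=11010 pc3: +8 =72
r27=11011 pc4: +16 =88
r28=11100 pc3: +8 =96
r29=11101 pc4: +16 =112
r30=11110 pc4: +16 =128
r31=11111 pc5: +32 =160
r32=100000 pc1: +2 =162
r33=100001 pc2: +4 =166
r34=100010 pc2: +4 =170
r35=100011 pc3: +8 =178
r36=100100 pc2: +4 =182
r37=100101 pc3: +8 =190
r38=100110 pc3: +8 =198
r39=100111 pc4: +16 =214
r40=101000 pc2: +4 =218
r41=101001 pc3: +8 =226
r42=101010 pc3: +8 =234
r43=101011 pc4: +16 =250
r44=101100 pc3: +8 =258
r45=101101 pc4: +16 =274
r46=101110 pc4: +16 =290
r47=101111 pc5: +32 =322
r48=110000 pc2: +4 =326
r49=110001 pc3: +8 =334
r50=110010 pc3: +8 =342
r51=110011 pc4: +16 =358
r52=110100 pc3: +8 =366
r53=110101 pc4: +16 =382
r54=110110 pc4: +16 =398
r55=110111 pc5: +32 =430
r56=111000 pc3: +8 =438
r57=111001 pc4: +16 =454
r58=111010 pc4: +16 =470
r59=111011 pc5: +32 =502
r60=111100 pc4: +16 =518
r61=111101 pc5: +32 =550
r62=111110 pc5: +32 =582
r63=111111 pc6: +64 =646
r64=1000000 pc1: +2 =648
r65=1000001 pc2: +4 =652
r66=1000010 pc2: +4 =656
r67=1000011 pc3: +8 =664
r68=1000100 pc2: +4 =668
r69=1000101 pc3: +8 =676
r70=1000110 pc3: +8 =684
r71=1000111 pc4: +16 =700
r72=1001000 pc2: +4 =704
r73=1001001 pc3: +8 =712
r74=1001010 pc3: +8 =720
r75=1001011 pc4: +16 =736
r76=1001100 pc3: +8 =744
r77=1001101 pc4: +16 =760
r78=1001110 pc4: +16 =776
r79=1001111 pc5: +32 =808
r80=1010000 pc2: +4 =812

Answer: 812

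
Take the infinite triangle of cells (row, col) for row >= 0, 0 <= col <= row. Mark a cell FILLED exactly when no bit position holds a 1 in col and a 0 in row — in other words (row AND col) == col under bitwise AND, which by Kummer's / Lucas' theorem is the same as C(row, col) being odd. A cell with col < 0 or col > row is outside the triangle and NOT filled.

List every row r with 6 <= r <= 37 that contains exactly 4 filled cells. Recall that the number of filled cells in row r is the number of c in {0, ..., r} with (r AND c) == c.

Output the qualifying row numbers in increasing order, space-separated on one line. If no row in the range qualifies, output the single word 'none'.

Answer: 6 9 10 12 17 18 20 24 33 34 36

Derivation:
Row r has 2^popcount(r) filled cells, so we need popcount(r) = log2(4) = 2.
Scan r = 6..37 and keep those with exactly 2 one-bits:
r=6=110 popcount=2 -> KEEP
r=7=111 popcount=3 -> skip
r=8=1000 popcount=1 -> skip
r=9=1001 popcount=2 -> KEEP
r=10=1010 popcount=2 -> KEEP
r=11=1011 popcount=3 -> skip
r=12=1100 popcount=2 -> KEEP
r=13=1101 popcount=3 -> skip
r=14=1110 popcount=3 -> skip
r=15=1111 popcount=4 -> skip
r=16=10000 popcount=1 -> skip
r=17=10001 popcount=2 -> KEEP
r=18=10010 popcount=2 -> KEEP
r=19=10011 popcount=3 -> skip
r=20=10100 popcount=2 -> KEEP
r=21=10101 popcount=3 -> skip
r=22=10110 popcount=3 -> skip
r=23=10111 popcount=4 -> skip
r=24=11000 popcount=2 -> KEEP
r=25=11001 popcount=3 -> skip
r=26=11010 popcount=3 -> skip
r=27=11011 popcount=4 -> skip
r=28=11100 popcount=3 -> skip
r=29=11101 popcount=4 -> skip
r=30=11110 popcount=4 -> skip
r=31=11111 popcount=5 -> skip
r=32=100000 popcount=1 -> skip
r=33=100001 popcount=2 -> KEEP
r=34=100010 popcount=2 -> KEEP
r=35=100011 popcount=3 -> skip
r=36=100100 popcount=2 -> KEEP
r=37=100101 popcount=3 -> skip
Kept rows: 6 9 10 12 17 18 20 24 33 34 36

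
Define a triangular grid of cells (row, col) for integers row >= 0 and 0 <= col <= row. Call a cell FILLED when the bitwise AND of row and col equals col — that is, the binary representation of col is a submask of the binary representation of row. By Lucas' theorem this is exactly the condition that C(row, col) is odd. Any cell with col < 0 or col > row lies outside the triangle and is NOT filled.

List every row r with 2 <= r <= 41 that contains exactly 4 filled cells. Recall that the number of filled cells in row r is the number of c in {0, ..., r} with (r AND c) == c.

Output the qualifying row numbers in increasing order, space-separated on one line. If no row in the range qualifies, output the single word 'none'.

Row r has 2^popcount(r) filled cells, so we need popcount(r) = log2(4) = 2.
Scan r = 2..41 and keep those with exactly 2 one-bits:
r=2=10 popcount=1 -> skip
r=3=11 popcount=2 -> KEEP
r=4=100 popcount=1 -> skip
r=5=101 popcount=2 -> KEEP
r=6=110 popcount=2 -> KEEP
r=7=111 popcount=3 -> skip
r=8=1000 popcount=1 -> skip
r=9=1001 popcount=2 -> KEEP
r=10=1010 popcount=2 -> KEEP
r=11=1011 popcount=3 -> skip
r=12=1100 popcount=2 -> KEEP
r=13=1101 popcount=3 -> skip
r=14=1110 popcount=3 -> skip
r=15=1111 popcount=4 -> skip
r=16=10000 popcount=1 -> skip
r=17=10001 popcount=2 -> KEEP
r=18=10010 popcount=2 -> KEEP
r=19=10011 popcount=3 -> skip
r=20=10100 popcount=2 -> KEEP
r=21=10101 popcount=3 -> skip
r=22=10110 popcount=3 -> skip
r=23=10111 popcount=4 -> skip
r=24=11000 popcount=2 -> KEEP
r=25=11001 popcount=3 -> skip
r=26=11010 popcount=3 -> skip
r=27=11011 popcount=4 -> skip
r=28=11100 popcount=3 -> skip
r=29=11101 popcount=4 -> skip
r=30=11110 popcount=4 -> skip
r=31=11111 popcount=5 -> skip
r=32=100000 popcount=1 -> skip
r=33=100001 popcount=2 -> KEEP
r=34=100010 popcount=2 -> KEEP
r=35=100011 popcount=3 -> skip
r=36=100100 popcount=2 -> KEEP
r=37=100101 popcount=3 -> skip
r=38=100110 popcount=3 -> skip
r=39=100111 popcount=4 -> skip
r=40=101000 popcount=2 -> KEEP
r=41=101001 popcount=3 -> skip
Kept rows: 3 5 6 9 10 12 17 18 20 24 33 34 36 40

Answer: 3 5 6 9 10 12 17 18 20 24 33 34 36 40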